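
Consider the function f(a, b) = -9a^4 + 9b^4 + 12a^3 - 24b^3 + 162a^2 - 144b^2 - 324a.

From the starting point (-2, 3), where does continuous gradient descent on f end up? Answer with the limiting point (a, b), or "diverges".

(1, 4)

f is separable, so gradient descent decouples: a follows -∂f/∂a, b follows -∂f/∂b.
∂f/∂a = -36(a - 3)(a - 1)(a + 3); at a=-2 this is -540, so a increases.
∂f/∂b = 36b(b - 4)(b + 2); at b=3 this is -540, so b increases.
a converges to its nearest critical value 1 (a local min of the a-part); b converges to 4. The iterate converges to (1, 4).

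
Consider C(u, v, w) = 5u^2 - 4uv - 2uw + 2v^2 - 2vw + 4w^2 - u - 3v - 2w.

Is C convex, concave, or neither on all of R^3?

convex

C is quadratic, so its Hessian is the constant matrix H = [[10, -4, -2], [-4, 4, -2], [-2, -2, 8]].
Leading principal minors: 10, 24, 104.
All positive ⇒ H ≻ 0 ⇒ convex.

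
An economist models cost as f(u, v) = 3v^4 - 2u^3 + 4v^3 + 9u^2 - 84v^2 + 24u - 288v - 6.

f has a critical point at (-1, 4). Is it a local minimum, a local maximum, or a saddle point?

local minimum

The mixed partial ∂²f/∂u∂v is 0, so the Hessian at any point is diag(f_uu, f_vv) = diag(6(-2u + 3), 12(3v^2 + 2v - 14)).
At (-1, 4): H = diag(30, 504).
Both eigenvalues are positive, so H is positive definite: a local minimum.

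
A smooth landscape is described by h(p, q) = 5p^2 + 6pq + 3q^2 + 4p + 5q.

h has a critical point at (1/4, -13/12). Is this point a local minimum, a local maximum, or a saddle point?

local minimum

The Hessian of h is constant: H = [[10, 6], [6, 6]].
det(H) = 10·6 − 6² = 24.
det(H) > 0 and tr(H) = 16 > 0, so H is positive definite and the point is a local minimum.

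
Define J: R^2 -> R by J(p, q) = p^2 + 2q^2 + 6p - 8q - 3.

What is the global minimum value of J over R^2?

J(p,q) separates as A(p) + B(q) − 3, so its minimum is min A + min B − 3.
A'(p) = 2p + 6 vanishes at p ∈ {-3}; B'(q) = 4q - 8 vanishes at q ∈ {2}.
Local minima of A (where A''>0): A(-3)=-9. Local minima of B: B(2)=-8.
So the global minimum of J is A(-3) + B(2) − 3 = -9 − 8 − 3 = -20, attained at (-3, 2).

-20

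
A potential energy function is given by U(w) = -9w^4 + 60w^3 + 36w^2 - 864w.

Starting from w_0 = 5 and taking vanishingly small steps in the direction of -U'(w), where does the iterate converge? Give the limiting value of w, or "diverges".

diverges

U'(w) = -36(w - 4)(w - 3)(w + 2), so U'(5) = -504.
Gradient descent moves in the -U' direction, i.e. w is increasing.
There is no critical point above w=5, and U' keeps the same sign, so the iterate runs off to +∞.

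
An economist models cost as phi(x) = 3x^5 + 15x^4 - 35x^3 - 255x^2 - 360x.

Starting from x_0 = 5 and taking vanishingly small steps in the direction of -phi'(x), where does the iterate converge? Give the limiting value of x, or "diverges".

phi'(x) = 15(x - 3)(x + 1)(x + 2)(x + 4), so phi'(5) = 11340.
Gradient descent moves in the -phi' direction, i.e. x is decreasing.
The nearest critical point in that direction is x = 3, where phi'' = 2100 > 0 (a local minimum). The iterate converges there.

3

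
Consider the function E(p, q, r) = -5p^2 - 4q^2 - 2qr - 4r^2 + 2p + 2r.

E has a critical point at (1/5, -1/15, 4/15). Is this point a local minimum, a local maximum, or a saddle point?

local maximum

The Hessian is constant: H = [[-10, 0, 0], [0, -8, -2], [0, -2, -8]].
Leading principal minors: Δ₁ = -10, Δ₂ = 80, Δ₃ = -600.
The minors alternate sign starting negative (−, +, −), so H is negative definite: a local maximum.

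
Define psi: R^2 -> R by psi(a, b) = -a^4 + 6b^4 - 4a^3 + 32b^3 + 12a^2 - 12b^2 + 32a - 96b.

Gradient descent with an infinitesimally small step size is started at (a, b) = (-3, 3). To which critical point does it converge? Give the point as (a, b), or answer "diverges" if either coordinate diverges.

psi is separable, so gradient descent decouples: a follows -∂psi/∂a, b follows -∂psi/∂b.
∂psi/∂a = -4(a - 2)(a + 1)(a + 4); at a=-3 this is -40, so a increases.
∂psi/∂b = 24(b - 1)(b + 1)(b + 4); at b=3 this is 1344, so b decreases.
a converges to its nearest critical value -1 (a local min of the a-part); b converges to 1. The iterate converges to (-1, 1).

(-1, 1)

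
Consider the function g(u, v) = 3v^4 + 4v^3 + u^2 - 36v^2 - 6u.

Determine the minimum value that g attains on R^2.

g(u,v) separates as P(u) + Q(v), so its minimum is min P + min Q.
P'(u) = 2u - 6 vanishes at u ∈ {3}; Q'(v) = 12v(v - 2)(v + 3) vanishes at v ∈ {-3, 0, 2}.
Local minima of P (where P''>0): P(3)=-9. Local minima of Q: Q(-3)=-189, Q(2)=-64.
So the global minimum of g is P(3) + Q(-3) = -9 − 189 = -198, attained at (3, -3).

-198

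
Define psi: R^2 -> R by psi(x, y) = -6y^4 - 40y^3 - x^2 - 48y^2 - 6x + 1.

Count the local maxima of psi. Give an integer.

2

psi separates as a function of x plus a function of y, so ∇psi=0 decouples.
∂psi/∂x = -2(x + 3) = 0 at x ∈ {-3}; ∂psi/∂y = -24y(y + 1)(y + 4) = 0 at y ∈ {-4, -1, 0}.
The Hessian is diagonal: diag(psi_xx, psi_yy). Second derivatives: psi_xx(-3)=-2; psi_yy(-4)=-288, psi_yy(-1)=72, psi_yy(0)=-96.
Local maxima occur where both diagonal entries negative: (-3, -4), (-3, 0). Count: 2.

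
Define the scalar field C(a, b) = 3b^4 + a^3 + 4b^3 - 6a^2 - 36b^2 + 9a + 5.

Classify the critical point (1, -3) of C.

saddle point

The mixed partial ∂²C/∂a∂b is 0, so the Hessian at any point is diag(C_aa, C_bb) = diag(6(a - 2), 12(3b^2 + 2b - 6)).
At (1, -3): H = diag(-6, 180).
The eigenvalues have opposite signs, so H is indefinite: a saddle point.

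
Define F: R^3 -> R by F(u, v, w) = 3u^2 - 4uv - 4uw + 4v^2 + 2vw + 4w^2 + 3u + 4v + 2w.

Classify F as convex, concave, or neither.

F is quadratic, so its Hessian is the constant matrix H = [[6, -4, -4], [-4, 8, 2], [-4, 2, 8]].
Leading principal minors: 6, 32, 168.
All positive ⇒ H ≻ 0 ⇒ convex.

convex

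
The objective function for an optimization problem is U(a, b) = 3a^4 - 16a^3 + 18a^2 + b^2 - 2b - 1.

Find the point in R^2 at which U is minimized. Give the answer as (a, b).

(3, 1)

U(a,b) separates as P(a) + Q(b) − 1, so its minimum is min P + min Q − 1.
P'(a) = 12a(a - 3)(a - 1) vanishes at a ∈ {0, 1, 3}; Q'(b) = 2b - 2 vanishes at b ∈ {1}.
Local minima of P (where P''>0): P(0)=0, P(3)=-27. Local minima of Q: Q(1)=-1.
So the global minimum of U is P(3) + Q(1) − 1 = -27 − 1 − 1 = -29, attained at (3, 1).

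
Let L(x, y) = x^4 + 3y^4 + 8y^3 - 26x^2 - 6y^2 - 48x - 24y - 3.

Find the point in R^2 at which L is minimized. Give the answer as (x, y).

L(x,y) separates as P(x) + Q(y) − 3, so its minimum is min P + min Q − 3.
P'(x) = 4(x - 4)(x + 1)(x + 3) vanishes at x ∈ {-3, -1, 4}; Q'(y) = 12(y - 1)(y + 1)(y + 2) vanishes at y ∈ {-2, -1, 1}.
Local minima of P (where P''>0): P(-3)=-9, P(4)=-352. Local minima of Q: Q(-2)=8, Q(1)=-19.
So the global minimum of L is P(4) + Q(1) − 3 = -352 − 19 − 3 = -374, attained at (4, 1).

(4, 1)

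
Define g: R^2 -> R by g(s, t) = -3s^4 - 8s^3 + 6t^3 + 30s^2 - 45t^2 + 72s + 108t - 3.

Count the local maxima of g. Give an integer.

2

g separates as a function of s plus a function of t, so ∇g=0 decouples.
∂g/∂s = -12(s - 2)(s + 1)(s + 3) = 0 at s ∈ {-3, -1, 2}; ∂g/∂t = 18(t - 3)(t - 2) = 0 at t ∈ {2, 3}.
The Hessian is diagonal: diag(g_ss, g_tt). Second derivatives: g_ss(-3)=-120, g_ss(-1)=72, g_ss(2)=-180; g_tt(2)=-18, g_tt(3)=18.
Local maxima occur where both diagonal entries negative: (-3, 2), (2, 2). Count: 2.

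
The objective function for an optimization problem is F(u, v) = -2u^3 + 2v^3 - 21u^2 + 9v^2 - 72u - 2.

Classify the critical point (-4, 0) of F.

The mixed partial ∂²F/∂u∂v is 0, so the Hessian at any point is diag(F_uu, F_vv) = diag(-6(2u + 7), 6(2v + 3)).
At (-4, 0): H = diag(6, 18).
Both eigenvalues are positive, so H is positive definite: a local minimum.

local minimum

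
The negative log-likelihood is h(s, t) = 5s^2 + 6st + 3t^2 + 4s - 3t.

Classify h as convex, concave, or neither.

convex

h is quadratic, so its Hessian is the constant matrix H = [[10, 6], [6, 6]].
det(H) = 24, tr(H) = 16.
det(H) > 0 and tr(H) > 0, so H is positive definite everywhere: convex.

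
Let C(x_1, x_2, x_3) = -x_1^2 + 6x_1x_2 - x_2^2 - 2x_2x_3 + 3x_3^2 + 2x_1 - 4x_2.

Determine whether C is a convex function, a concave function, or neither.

C is quadratic, so its Hessian is the constant matrix H = [[-2, 6, 0], [6, -2, -2], [0, -2, 6]].
Leading principal minors: -2, -32, -184.
Neither pattern holds ⇒ H is indefinite ⇒ neither convex nor concave.

neither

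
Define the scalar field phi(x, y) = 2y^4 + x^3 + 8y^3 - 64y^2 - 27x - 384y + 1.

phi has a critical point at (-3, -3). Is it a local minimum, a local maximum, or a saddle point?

The mixed partial ∂²phi/∂x∂y is 0, so the Hessian at any point is diag(phi_xx, phi_yy) = diag(6x, 8(3y^2 + 6y - 16)).
At (-3, -3): H = diag(-18, -56).
Both eigenvalues are negative, so H is negative definite: a local maximum.

local maximum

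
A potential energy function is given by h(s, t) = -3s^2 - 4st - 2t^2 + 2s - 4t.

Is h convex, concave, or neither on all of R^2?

h is quadratic, so its Hessian is the constant matrix H = [[-6, -4], [-4, -4]].
det(H) = 8, tr(H) = -10.
det(H) > 0 and tr(H) < 0, so H is negative definite everywhere: concave.

concave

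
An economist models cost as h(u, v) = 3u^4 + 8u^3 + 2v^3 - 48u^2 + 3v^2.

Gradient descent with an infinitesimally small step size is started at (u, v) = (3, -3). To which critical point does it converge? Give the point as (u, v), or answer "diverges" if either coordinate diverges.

h is separable, so gradient descent decouples: u follows -∂h/∂u, v follows -∂h/∂v.
∂h/∂u = 12u(u - 2)(u + 4); at u=3 this is 252, so u decreases.
∂h/∂v = 6v(v + 1); at v=-3 this is 36, so v decreases.
The v-coordinate has no critical point in that direction and runs off to infinity.

diverges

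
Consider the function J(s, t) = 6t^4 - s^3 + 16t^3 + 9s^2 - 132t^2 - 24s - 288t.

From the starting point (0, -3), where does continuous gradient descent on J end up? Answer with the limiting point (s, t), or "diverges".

(2, -4)

J is separable, so gradient descent decouples: s follows -∂J/∂s, t follows -∂J/∂t.
∂J/∂s = -3(s - 4)(s - 2); at s=0 this is -24, so s increases.
∂J/∂t = 24(t - 3)(t + 1)(t + 4); at t=-3 this is 288, so t decreases.
s converges to its nearest critical value 2 (a local min of the s-part); t converges to -4. The iterate converges to (2, -4).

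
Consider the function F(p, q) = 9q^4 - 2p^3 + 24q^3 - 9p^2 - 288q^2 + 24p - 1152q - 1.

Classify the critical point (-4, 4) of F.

local minimum

The mixed partial ∂²F/∂p∂q is 0, so the Hessian at any point is diag(F_pp, F_qq) = diag(-6(2p + 3), 36(3q^2 + 4q - 16)).
At (-4, 4): H = diag(30, 1728).
Both eigenvalues are positive, so H is positive definite: a local minimum.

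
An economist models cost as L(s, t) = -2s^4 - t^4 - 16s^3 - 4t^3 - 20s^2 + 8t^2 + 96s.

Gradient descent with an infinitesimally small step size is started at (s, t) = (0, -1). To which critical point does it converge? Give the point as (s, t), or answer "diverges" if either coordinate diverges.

(-3, 0)

L is separable, so gradient descent decouples: s follows -∂L/∂s, t follows -∂L/∂t.
∂L/∂s = -8(s - 1)(s + 3)(s + 4); at s=0 this is 96, so s decreases.
∂L/∂t = -4t(t - 1)(t + 4); at t=-1 this is -24, so t increases.
s converges to its nearest critical value -3 (a local min of the s-part); t converges to 0. The iterate converges to (-3, 0).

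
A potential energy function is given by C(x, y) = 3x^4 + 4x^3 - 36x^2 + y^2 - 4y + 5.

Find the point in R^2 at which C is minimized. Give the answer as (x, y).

(-3, 2)

C(x,y) separates as P(x) + Q(y) + 5, so its minimum is min P + min Q + 5.
P'(x) = 12x(x - 2)(x + 3) vanishes at x ∈ {-3, 0, 2}; Q'(y) = 2y - 4 vanishes at y ∈ {2}.
Local minima of P (where P''>0): P(-3)=-189, P(2)=-64. Local minima of Q: Q(2)=-4.
So the global minimum of C is P(-3) + Q(2) + 5 = -189 − 4 + 5 = -188, attained at (-3, 2).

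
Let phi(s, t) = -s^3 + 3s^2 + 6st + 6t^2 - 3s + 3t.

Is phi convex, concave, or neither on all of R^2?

The term -s^3 is cubic, so the Hessian is not constant.
∂²phi/∂s² = -6s + 6, which takes both signs as s varies (negative for sufficiently large s). A diagonal entry of the Hessian changing sign means the Hessian is neither positive- nor negative-semidefinite on all of R^2.

neither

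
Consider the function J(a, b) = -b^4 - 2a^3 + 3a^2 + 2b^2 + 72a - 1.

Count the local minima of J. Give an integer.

1

J separates as a function of a plus a function of b, so ∇J=0 decouples.
∂J/∂a = -6(a - 4)(a + 3) = 0 at a ∈ {-3, 4}; ∂J/∂b = -4b(b - 1)(b + 1) = 0 at b ∈ {-1, 0, 1}.
The Hessian is diagonal: diag(J_aa, J_bb). Second derivatives: J_aa(-3)=42, J_aa(4)=-42; J_bb(-1)=-8, J_bb(0)=4, J_bb(1)=-8.
Local minima occur where both diagonal entries positive: (-3, 0). Count: 1.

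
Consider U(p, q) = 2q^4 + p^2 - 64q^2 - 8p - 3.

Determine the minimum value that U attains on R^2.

U(p,q) separates as A(p) + B(q) − 3, so its minimum is min A + min B − 3.
A'(p) = 2p - 8 vanishes at p ∈ {4}; B'(q) = 8q(q - 4)(q + 4) vanishes at q ∈ {-4, 0, 4}.
Local minima of A (where A''>0): A(4)=-16. Local minima of B: B(-4)=-512, B(4)=-512.
So the global minimum of U is A(4) + B(-4) − 3 = -16 − 512 − 3 = -531, attained at (4, -4).

-531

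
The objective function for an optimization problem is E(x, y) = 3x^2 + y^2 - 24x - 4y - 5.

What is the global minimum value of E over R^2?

-57

E(x,y) separates as P(x) + Q(y) − 5, so its minimum is min P + min Q − 5.
P'(x) = 6x - 24 vanishes at x ∈ {4}; Q'(y) = 2y - 4 vanishes at y ∈ {2}.
Local minima of P (where P''>0): P(4)=-48. Local minima of Q: Q(2)=-4.
So the global minimum of E is P(4) + Q(2) − 5 = -48 − 4 − 5 = -57, attained at (4, 2).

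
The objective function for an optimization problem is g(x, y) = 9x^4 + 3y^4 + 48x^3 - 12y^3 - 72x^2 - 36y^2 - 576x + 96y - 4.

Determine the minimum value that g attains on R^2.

-1108

g(x,y) separates as P(x) + Q(y) − 4, so its minimum is min P + min Q − 4.
P'(x) = 36(x - 2)(x + 2)(x + 4) vanishes at x ∈ {-4, -2, 2}; Q'(y) = 12(y - 4)(y - 1)(y + 2) vanishes at y ∈ {-2, 1, 4}.
Local minima of P (where P''>0): P(-4)=384, P(2)=-912. Local minima of Q: Q(-2)=-192, Q(4)=-192.
So the global minimum of g is P(2) + Q(-2) − 4 = -912 − 192 − 4 = -1108, attained at (2, -2).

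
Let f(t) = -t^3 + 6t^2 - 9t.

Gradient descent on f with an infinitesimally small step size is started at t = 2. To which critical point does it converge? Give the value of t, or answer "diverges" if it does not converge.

f'(t) = -3(t - 3)(t - 1), so f'(2) = 3.
Gradient descent moves in the -f' direction, i.e. t is decreasing.
The nearest critical point in that direction is t = 1, where f'' = 6 > 0 (a local minimum). The iterate converges there.

1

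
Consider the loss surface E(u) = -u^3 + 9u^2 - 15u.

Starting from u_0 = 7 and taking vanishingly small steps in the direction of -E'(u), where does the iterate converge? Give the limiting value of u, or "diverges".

E'(u) = -3(u - 5)(u - 1), so E'(7) = -36.
Gradient descent moves in the -E' direction, i.e. u is increasing.
There is no critical point above u=7, and E' keeps the same sign, so the iterate runs off to +∞.

diverges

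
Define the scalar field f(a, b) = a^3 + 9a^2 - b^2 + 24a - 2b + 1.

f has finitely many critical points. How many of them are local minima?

f separates as a function of a plus a function of b, so ∇f=0 decouples.
∂f/∂a = 3(a + 2)(a + 4) = 0 at a ∈ {-4, -2}; ∂f/∂b = -2(b + 1) = 0 at b ∈ {-1}.
The Hessian is diagonal: diag(f_aa, f_bb). Second derivatives: f_aa(-4)=-6, f_aa(-2)=6; f_bb(-1)=-2.
Local minima occur where both diagonal entries positive: none. Count: 0.

0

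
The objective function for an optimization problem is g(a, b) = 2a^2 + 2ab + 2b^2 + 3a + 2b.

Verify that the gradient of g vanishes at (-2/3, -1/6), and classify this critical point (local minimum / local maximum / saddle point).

∇g = (4a + 2b + 3, 2a + 4b + 2); substituting (-2/3, -1/6) gives ∇g = (0, 0), so (-2/3, -1/6) is indeed a critical point.
The Hessian of g is constant: H = [[4, 2], [2, 4]].
det(H) = 4·4 − 2² = 12.
det(H) > 0 and tr(H) = 8 > 0, so H is positive definite and the point is a local minimum.

local minimum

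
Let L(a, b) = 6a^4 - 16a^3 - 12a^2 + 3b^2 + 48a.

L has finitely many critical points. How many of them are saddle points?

1

L separates as a function of a plus a function of b, so ∇L=0 decouples.
∂L/∂a = 24(a - 2)(a - 1)(a + 1) = 0 at a ∈ {-1, 1, 2}; ∂L/∂b = 6b = 0 at b ∈ {0}.
The Hessian is diagonal: diag(L_aa, L_bb). Second derivatives: L_aa(-1)=144, L_aa(1)=-48, L_aa(2)=72; L_bb(0)=6.
Saddle points occur where the two diagonal entries have opposite signs: (1, 0). Count: 1.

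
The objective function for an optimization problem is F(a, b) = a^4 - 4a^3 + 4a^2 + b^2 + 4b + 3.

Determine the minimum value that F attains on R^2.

F(a,b) separates as P(a) + Q(b) + 3, so its minimum is min P + min Q + 3.
P'(a) = 4a(a - 2)(a - 1) vanishes at a ∈ {0, 1, 2}; Q'(b) = 2b + 4 vanishes at b ∈ {-2}.
Local minima of P (where P''>0): P(0)=0, P(2)=0. Local minima of Q: Q(-2)=-4.
So the global minimum of F is P(0) + Q(-2) + 3 = 0 − 4 + 3 = -1, attained at (0, -2).

-1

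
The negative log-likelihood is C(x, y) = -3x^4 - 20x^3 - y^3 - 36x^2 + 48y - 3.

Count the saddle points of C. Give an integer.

C separates as a function of x plus a function of y, so ∇C=0 decouples.
∂C/∂x = -12x(x + 2)(x + 3) = 0 at x ∈ {-3, -2, 0}; ∂C/∂y = -3(y - 4)(y + 4) = 0 at y ∈ {-4, 4}.
The Hessian is diagonal: diag(C_xx, C_yy). Second derivatives: C_xx(-3)=-36, C_xx(-2)=24, C_xx(0)=-72; C_yy(-4)=24, C_yy(4)=-24.
Saddle points occur where the two diagonal entries have opposite signs: (-3, -4), (-2, 4), (0, -4). Count: 3.

3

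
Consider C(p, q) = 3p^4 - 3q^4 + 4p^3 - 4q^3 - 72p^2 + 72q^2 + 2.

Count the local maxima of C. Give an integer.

2

C separates as a function of p plus a function of q, so ∇C=0 decouples.
∂C/∂p = 12p(p - 3)(p + 4) = 0 at p ∈ {-4, 0, 3}; ∂C/∂q = -12q(q - 3)(q + 4) = 0 at q ∈ {-4, 0, 3}.
The Hessian is diagonal: diag(C_pp, C_qq). Second derivatives: C_pp(-4)=336, C_pp(0)=-144, C_pp(3)=252; C_qq(-4)=-336, C_qq(0)=144, C_qq(3)=-252.
Local maxima occur where both diagonal entries negative: (0, -4), (0, 3). Count: 2.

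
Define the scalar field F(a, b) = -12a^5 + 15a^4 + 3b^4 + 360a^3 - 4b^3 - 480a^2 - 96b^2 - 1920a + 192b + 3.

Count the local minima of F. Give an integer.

4

F separates as a function of a plus a function of b, so ∇F=0 decouples.
∂F/∂a = -60(a - 4)(a - 2)(a + 1)(a + 4) = 0 at a ∈ {-4, -1, 2, 4}; ∂F/∂b = 12(b - 4)(b - 1)(b + 4) = 0 at b ∈ {-4, 1, 4}.
The Hessian is diagonal: diag(F_aa, F_bb). Second derivatives: F_aa(-4)=8640, F_aa(-1)=-2700, F_aa(2)=2160, F_aa(4)=-4800; F_bb(-4)=480, F_bb(1)=-180, F_bb(4)=288.
Local minima occur where both diagonal entries positive: (-4, -4), (-4, 4), (2, -4), (2, 4). Count: 4.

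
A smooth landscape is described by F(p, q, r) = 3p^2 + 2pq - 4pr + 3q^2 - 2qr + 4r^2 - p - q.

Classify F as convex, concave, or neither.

F is quadratic, so its Hessian is the constant matrix H = [[6, 2, -4], [2, 6, -2], [-4, -2, 8]].
Leading principal minors: 6, 32, 168.
All positive ⇒ H ≻ 0 ⇒ convex.

convex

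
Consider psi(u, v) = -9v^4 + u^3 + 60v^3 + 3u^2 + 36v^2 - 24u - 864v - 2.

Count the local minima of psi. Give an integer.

1

psi separates as a function of u plus a function of v, so ∇psi=0 decouples.
∂psi/∂u = 3(u - 2)(u + 4) = 0 at u ∈ {-4, 2}; ∂psi/∂v = -36(v - 4)(v - 3)(v + 2) = 0 at v ∈ {-2, 3, 4}.
The Hessian is diagonal: diag(psi_uu, psi_vv). Second derivatives: psi_uu(-4)=-18, psi_uu(2)=18; psi_vv(-2)=-1080, psi_vv(3)=180, psi_vv(4)=-216.
Local minima occur where both diagonal entries positive: (2, 3). Count: 1.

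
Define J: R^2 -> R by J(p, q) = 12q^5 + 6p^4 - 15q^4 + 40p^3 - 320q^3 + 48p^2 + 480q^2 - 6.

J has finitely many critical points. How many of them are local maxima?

J separates as a function of p plus a function of q, so ∇J=0 decouples.
∂J/∂p = 24p(p + 1)(p + 4) = 0 at p ∈ {-4, -1, 0}; ∂J/∂q = 60q(q - 4)(q - 1)(q + 4) = 0 at q ∈ {-4, 0, 1, 4}.
The Hessian is diagonal: diag(J_pp, J_qq). Second derivatives: J_pp(-4)=288, J_pp(-1)=-72, J_pp(0)=96; J_qq(-4)=-9600, J_qq(0)=960, J_qq(1)=-900, J_qq(4)=5760.
Local maxima occur where both diagonal entries negative: (-1, -4), (-1, 1). Count: 2.

2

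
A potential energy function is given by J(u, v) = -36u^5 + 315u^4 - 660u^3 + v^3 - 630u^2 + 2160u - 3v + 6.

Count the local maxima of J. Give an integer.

2

J separates as a function of u plus a function of v, so ∇J=0 decouples.
∂J/∂u = -180(u - 4)(u - 3)(u - 1)(u + 1) = 0 at u ∈ {-1, 1, 3, 4}; ∂J/∂v = 3(v - 1)(v + 1) = 0 at v ∈ {-1, 1}.
The Hessian is diagonal: diag(J_uu, J_vv). Second derivatives: J_uu(-1)=7200, J_uu(1)=-2160, J_uu(3)=1440, J_uu(4)=-2700; J_vv(-1)=-6, J_vv(1)=6.
Local maxima occur where both diagonal entries negative: (1, -1), (4, -1). Count: 2.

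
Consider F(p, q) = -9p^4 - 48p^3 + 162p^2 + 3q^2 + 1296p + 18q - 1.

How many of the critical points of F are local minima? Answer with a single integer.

1

F separates as a function of p plus a function of q, so ∇F=0 decouples.
∂F/∂p = -36(p - 3)(p + 3)(p + 4) = 0 at p ∈ {-4, -3, 3}; ∂F/∂q = 6(q + 3) = 0 at q ∈ {-3}.
The Hessian is diagonal: diag(F_pp, F_qq). Second derivatives: F_pp(-4)=-252, F_pp(-3)=216, F_pp(3)=-1512; F_qq(-3)=6.
Local minima occur where both diagonal entries positive: (-3, -3). Count: 1.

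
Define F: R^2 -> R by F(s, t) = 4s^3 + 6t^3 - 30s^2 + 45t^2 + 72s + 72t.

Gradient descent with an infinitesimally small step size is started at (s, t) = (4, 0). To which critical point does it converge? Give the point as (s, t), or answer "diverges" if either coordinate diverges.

F is separable, so gradient descent decouples: s follows -∂F/∂s, t follows -∂F/∂t.
∂F/∂s = 12(s - 3)(s - 2); at s=4 this is 24, so s decreases.
∂F/∂t = 18(t + 1)(t + 4); at t=0 this is 72, so t decreases.
s converges to its nearest critical value 3 (a local min of the s-part); t converges to -1. The iterate converges to (3, -1).

(3, -1)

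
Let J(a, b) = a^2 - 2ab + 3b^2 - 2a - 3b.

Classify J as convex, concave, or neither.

convex

J is quadratic, so its Hessian is the constant matrix H = [[2, -2], [-2, 6]].
det(H) = 8, tr(H) = 8.
det(H) > 0 and tr(H) > 0, so H is positive definite everywhere: convex.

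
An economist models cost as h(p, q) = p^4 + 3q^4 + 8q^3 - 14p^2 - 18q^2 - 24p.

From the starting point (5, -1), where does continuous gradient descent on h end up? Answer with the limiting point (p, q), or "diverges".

(3, -3)

h is separable, so gradient descent decouples: p follows -∂h/∂p, q follows -∂h/∂q.
∂h/∂p = 4(p - 3)(p + 1)(p + 2); at p=5 this is 336, so p decreases.
∂h/∂q = 12q(q - 1)(q + 3); at q=-1 this is 48, so q decreases.
p converges to its nearest critical value 3 (a local min of the p-part); q converges to -3. The iterate converges to (3, -3).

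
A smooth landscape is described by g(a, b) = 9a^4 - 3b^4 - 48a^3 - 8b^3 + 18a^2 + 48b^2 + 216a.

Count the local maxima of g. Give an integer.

2

g separates as a function of a plus a function of b, so ∇g=0 decouples.
∂g/∂a = 36(a - 3)(a - 2)(a + 1) = 0 at a ∈ {-1, 2, 3}; ∂g/∂b = -12b(b - 2)(b + 4) = 0 at b ∈ {-4, 0, 2}.
The Hessian is diagonal: diag(g_aa, g_bb). Second derivatives: g_aa(-1)=432, g_aa(2)=-108, g_aa(3)=144; g_bb(-4)=-288, g_bb(0)=96, g_bb(2)=-144.
Local maxima occur where both diagonal entries negative: (2, -4), (2, 2). Count: 2.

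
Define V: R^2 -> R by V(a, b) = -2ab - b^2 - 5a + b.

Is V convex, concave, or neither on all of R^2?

neither

V is quadratic, so its Hessian is the constant matrix H = [[0, -2], [-2, -2]].
det(H) = -4, tr(H) = -2.
det(H) < 0, so H is indefinite: neither convex nor concave.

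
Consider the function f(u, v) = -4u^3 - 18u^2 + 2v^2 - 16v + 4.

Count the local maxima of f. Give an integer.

f separates as a function of u plus a function of v, so ∇f=0 decouples.
∂f/∂u = -12u(u + 3) = 0 at u ∈ {-3, 0}; ∂f/∂v = 4(v - 4) = 0 at v ∈ {4}.
The Hessian is diagonal: diag(f_uu, f_vv). Second derivatives: f_uu(-3)=36, f_uu(0)=-36; f_vv(4)=4.
Local maxima occur where both diagonal entries negative: none. Count: 0.

0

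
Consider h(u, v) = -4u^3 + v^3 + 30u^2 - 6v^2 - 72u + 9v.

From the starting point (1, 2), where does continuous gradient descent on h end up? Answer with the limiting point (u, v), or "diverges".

h is separable, so gradient descent decouples: u follows -∂h/∂u, v follows -∂h/∂v.
∂h/∂u = -12(u - 3)(u - 2); at u=1 this is -24, so u increases.
∂h/∂v = 3(v - 3)(v - 1); at v=2 this is -3, so v increases.
u converges to its nearest critical value 2 (a local min of the u-part); v converges to 3. The iterate converges to (2, 3).

(2, 3)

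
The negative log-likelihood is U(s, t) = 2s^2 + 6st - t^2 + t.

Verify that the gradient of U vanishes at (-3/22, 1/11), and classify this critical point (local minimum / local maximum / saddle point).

∇U = (4s + 6t, 6s - 2t + 1); substituting (-3/22, 1/11) gives ∇U = (0, 0), so (-3/22, 1/11) is indeed a critical point.
The Hessian of U is constant: H = [[4, 6], [6, -2]].
det(H) = 4·(-2) − 6² = -44.
Since det(H) < 0, H is indefinite and the critical point is a saddle point.

saddle point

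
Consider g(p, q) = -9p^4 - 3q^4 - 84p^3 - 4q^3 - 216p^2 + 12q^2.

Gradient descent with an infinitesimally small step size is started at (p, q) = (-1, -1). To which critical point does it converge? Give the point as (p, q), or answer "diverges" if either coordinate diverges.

g is separable, so gradient descent decouples: p follows -∂g/∂p, q follows -∂g/∂q.
∂g/∂p = -36p(p + 3)(p + 4); at p=-1 this is 216, so p decreases.
∂g/∂q = -12q(q - 1)(q + 2); at q=-1 this is -24, so q increases.
p converges to its nearest critical value -3 (a local min of the p-part); q converges to 0. The iterate converges to (-3, 0).

(-3, 0)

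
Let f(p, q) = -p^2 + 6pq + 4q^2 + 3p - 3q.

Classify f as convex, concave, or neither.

neither

f is quadratic, so its Hessian is the constant matrix H = [[-2, 6], [6, 8]].
det(H) = -52, tr(H) = 6.
det(H) < 0, so H is indefinite: neither convex nor concave.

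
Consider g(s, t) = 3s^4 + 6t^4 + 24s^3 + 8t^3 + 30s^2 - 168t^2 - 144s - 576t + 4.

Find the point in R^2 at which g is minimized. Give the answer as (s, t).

(1, 4)

g(s,t) separates as P(s) + Q(t) + 4, so its minimum is min P + min Q + 4.
P'(s) = 12(s - 1)(s + 3)(s + 4) vanishes at s ∈ {-4, -3, 1}; Q'(t) = 24(t - 4)(t + 2)(t + 3) vanishes at t ∈ {-3, -2, 4}.
Local minima of P (where P''>0): P(-4)=288, P(1)=-87. Local minima of Q: Q(-3)=486, Q(4)=-2944.
So the global minimum of g is P(1) + Q(4) + 4 = -87 − 2944 + 4 = -3027, attained at (1, 4).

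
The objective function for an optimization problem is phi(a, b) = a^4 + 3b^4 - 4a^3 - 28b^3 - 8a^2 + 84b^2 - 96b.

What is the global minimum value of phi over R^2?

-192

phi(a,b) separates as P(a) + Q(b), so its minimum is min P + min Q.
P'(a) = 4a(a - 4)(a + 1) vanishes at a ∈ {-1, 0, 4}; Q'(b) = 12(b - 4)(b - 2)(b - 1) vanishes at b ∈ {1, 2, 4}.
Local minima of P (where P''>0): P(-1)=-3, P(4)=-128. Local minima of Q: Q(1)=-37, Q(4)=-64.
So the global minimum of phi is P(4) + Q(4) = -128 − 64 = -192, attained at (4, 4).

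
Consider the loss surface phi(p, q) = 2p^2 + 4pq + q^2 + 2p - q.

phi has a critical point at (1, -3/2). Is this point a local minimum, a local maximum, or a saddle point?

saddle point

The Hessian of phi is constant: H = [[4, 4], [4, 2]].
det(H) = 4·2 − 4² = -8.
Since det(H) < 0, H is indefinite and the critical point is a saddle point.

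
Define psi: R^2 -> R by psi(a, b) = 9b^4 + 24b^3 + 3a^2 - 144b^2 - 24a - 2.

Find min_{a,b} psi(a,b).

-1586

psi(a,b) separates as P(a) + Q(b) − 2, so its minimum is min P + min Q − 2.
P'(a) = 6a - 24 vanishes at a ∈ {4}; Q'(b) = 36b(b - 2)(b + 4) vanishes at b ∈ {-4, 0, 2}.
Local minima of P (where P''>0): P(4)=-48. Local minima of Q: Q(-4)=-1536, Q(2)=-240.
So the global minimum of psi is P(4) + Q(-4) − 2 = -48 − 1536 − 2 = -1586, attained at (4, -4).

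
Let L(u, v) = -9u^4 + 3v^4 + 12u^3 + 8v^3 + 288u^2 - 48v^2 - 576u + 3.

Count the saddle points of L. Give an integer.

5

L separates as a function of u plus a function of v, so ∇L=0 decouples.
∂L/∂u = -36(u - 4)(u - 1)(u + 4) = 0 at u ∈ {-4, 1, 4}; ∂L/∂v = 12v(v - 2)(v + 4) = 0 at v ∈ {-4, 0, 2}.
The Hessian is diagonal: diag(L_uu, L_vv). Second derivatives: L_uu(-4)=-1440, L_uu(1)=540, L_uu(4)=-864; L_vv(-4)=288, L_vv(0)=-96, L_vv(2)=144.
Saddle points occur where the two diagonal entries have opposite signs: (-4, -4), (-4, 2), (1, 0), (4, -4), (4, 2). Count: 5.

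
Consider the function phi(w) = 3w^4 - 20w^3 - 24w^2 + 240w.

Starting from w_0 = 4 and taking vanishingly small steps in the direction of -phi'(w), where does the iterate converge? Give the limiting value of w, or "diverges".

5

phi'(w) = 12(w - 5)(w - 2)(w + 2), so phi'(4) = -144.
Gradient descent moves in the -phi' direction, i.e. w is increasing.
The nearest critical point in that direction is w = 5, where phi'' = 252 > 0 (a local minimum). The iterate converges there.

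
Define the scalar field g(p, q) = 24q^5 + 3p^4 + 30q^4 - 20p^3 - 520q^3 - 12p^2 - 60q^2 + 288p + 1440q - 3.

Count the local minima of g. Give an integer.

g separates as a function of p plus a function of q, so ∇g=0 decouples.
∂g/∂p = 12(p - 4)(p - 3)(p + 2) = 0 at p ∈ {-2, 3, 4}; ∂g/∂q = 120(q - 3)(q - 1)(q + 1)(q + 4) = 0 at q ∈ {-4, -1, 1, 3}.
The Hessian is diagonal: diag(g_pp, g_qq). Second derivatives: g_pp(-2)=360, g_pp(3)=-60, g_pp(4)=72; g_qq(-4)=-12600, g_qq(-1)=2880, g_qq(1)=-2400, g_qq(3)=6720.
Local minima occur where both diagonal entries positive: (-2, -1), (-2, 3), (4, -1), (4, 3). Count: 4.

4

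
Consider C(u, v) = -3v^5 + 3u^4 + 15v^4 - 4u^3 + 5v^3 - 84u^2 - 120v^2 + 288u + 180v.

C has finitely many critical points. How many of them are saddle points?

6

C separates as a function of u plus a function of v, so ∇C=0 decouples.
∂C/∂u = 12(u - 3)(u - 2)(u + 4) = 0 at u ∈ {-4, 2, 3}; ∂C/∂v = -15(v - 3)(v - 2)(v - 1)(v + 2) = 0 at v ∈ {-2, 1, 2, 3}.
The Hessian is diagonal: diag(C_uu, C_vv). Second derivatives: C_uu(-4)=504, C_uu(2)=-72, C_uu(3)=84; C_vv(-2)=900, C_vv(1)=-90, C_vv(2)=60, C_vv(3)=-150.
Saddle points occur where the two diagonal entries have opposite signs: (-4, 1), (-4, 3), (2, -2), (2, 2), (3, 1), (3, 3). Count: 6.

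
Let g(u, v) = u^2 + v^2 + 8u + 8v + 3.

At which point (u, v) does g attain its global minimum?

(-4, -4)

g(u,v) separates as P(u) + Q(v) + 3, so its minimum is min P + min Q + 3.
P'(u) = 2u + 8 vanishes at u ∈ {-4}; Q'(v) = 2v + 8 vanishes at v ∈ {-4}.
Local minima of P (where P''>0): P(-4)=-16. Local minima of Q: Q(-4)=-16.
So the global minimum of g is P(-4) + Q(-4) + 3 = -16 − 16 + 3 = -29, attained at (-4, -4).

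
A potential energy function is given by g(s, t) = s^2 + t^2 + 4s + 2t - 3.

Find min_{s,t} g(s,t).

g(s,t) separates as P(s) + Q(t) − 3, so its minimum is min P + min Q − 3.
P'(s) = 2s + 4 vanishes at s ∈ {-2}; Q'(t) = 2(t + 1) vanishes at t ∈ {-1}.
Local minima of P (where P''>0): P(-2)=-4. Local minima of Q: Q(-1)=-1.
So the global minimum of g is P(-2) + Q(-1) − 3 = -4 − 1 − 3 = -8, attained at (-2, -1).

-8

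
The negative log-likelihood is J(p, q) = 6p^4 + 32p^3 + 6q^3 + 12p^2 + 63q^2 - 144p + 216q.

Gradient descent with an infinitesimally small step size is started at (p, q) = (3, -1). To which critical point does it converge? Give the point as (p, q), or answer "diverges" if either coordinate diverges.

J is separable, so gradient descent decouples: p follows -∂J/∂p, q follows -∂J/∂q.
∂J/∂p = 24(p - 1)(p + 2)(p + 3); at p=3 this is 1440, so p decreases.
∂J/∂q = 18(q + 3)(q + 4); at q=-1 this is 108, so q decreases.
p converges to its nearest critical value 1 (a local min of the p-part); q converges to -3. The iterate converges to (1, -3).

(1, -3)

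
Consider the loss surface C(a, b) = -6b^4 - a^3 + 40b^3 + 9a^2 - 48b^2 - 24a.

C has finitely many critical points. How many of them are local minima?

C separates as a function of a plus a function of b, so ∇C=0 decouples.
∂C/∂a = -3(a - 4)(a - 2) = 0 at a ∈ {2, 4}; ∂C/∂b = -24b(b - 4)(b - 1) = 0 at b ∈ {0, 1, 4}.
The Hessian is diagonal: diag(C_aa, C_bb). Second derivatives: C_aa(2)=6, C_aa(4)=-6; C_bb(0)=-96, C_bb(1)=72, C_bb(4)=-288.
Local minima occur where both diagonal entries positive: (2, 1). Count: 1.

1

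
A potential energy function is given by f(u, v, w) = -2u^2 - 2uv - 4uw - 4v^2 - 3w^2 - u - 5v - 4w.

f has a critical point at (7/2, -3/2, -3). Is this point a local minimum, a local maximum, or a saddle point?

The Hessian is constant: H = [[-4, -2, -4], [-2, -8, 0], [-4, 0, -6]].
Leading principal minors: Δ₁ = -4, Δ₂ = 28, Δ₃ = -40.
The minors alternate sign starting negative (−, +, −), so H is negative definite: a local maximum.

local maximum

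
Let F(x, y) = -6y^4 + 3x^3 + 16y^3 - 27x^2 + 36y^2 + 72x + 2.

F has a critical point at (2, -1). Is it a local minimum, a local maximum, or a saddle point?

The mixed partial ∂²F/∂x∂y is 0, so the Hessian at any point is diag(F_xx, F_yy) = diag(18(x - 3), 24(-3y^2 + 4y + 3)).
At (2, -1): H = diag(-18, -96).
Both eigenvalues are negative, so H is negative definite: a local maximum.

local maximum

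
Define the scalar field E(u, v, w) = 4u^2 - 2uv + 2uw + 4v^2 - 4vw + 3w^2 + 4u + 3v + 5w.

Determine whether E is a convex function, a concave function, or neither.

E is quadratic, so its Hessian is the constant matrix H = [[8, -2, 2], [-2, 8, -4], [2, -4, 6]].
Leading principal minors: 8, 60, 232.
All positive ⇒ H ≻ 0 ⇒ convex.

convex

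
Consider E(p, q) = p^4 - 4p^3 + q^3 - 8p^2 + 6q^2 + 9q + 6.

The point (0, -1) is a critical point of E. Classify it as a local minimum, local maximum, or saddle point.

The mixed partial ∂²E/∂p∂q is 0, so the Hessian at any point is diag(E_pp, E_qq) = diag(4(3p^2 - 6p - 4), 6(q + 2)).
At (0, -1): H = diag(-16, 6).
The eigenvalues have opposite signs, so H is indefinite: a saddle point.

saddle point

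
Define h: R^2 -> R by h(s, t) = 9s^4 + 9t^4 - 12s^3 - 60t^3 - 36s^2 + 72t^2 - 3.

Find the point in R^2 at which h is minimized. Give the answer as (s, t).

h(s,t) separates as P(s) + Q(t) − 3, so its minimum is min P + min Q − 3.
P'(s) = 36s(s - 2)(s + 1) vanishes at s ∈ {-1, 0, 2}; Q'(t) = 36t(t - 4)(t - 1) vanishes at t ∈ {0, 1, 4}.
Local minima of P (where P''>0): P(-1)=-15, P(2)=-96. Local minima of Q: Q(0)=0, Q(4)=-384.
So the global minimum of h is P(2) + Q(4) − 3 = -96 − 384 − 3 = -483, attained at (2, 4).

(2, 4)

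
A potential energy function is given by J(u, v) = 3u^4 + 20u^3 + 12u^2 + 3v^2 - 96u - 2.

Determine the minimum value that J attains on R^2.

-63

J(u,v) separates as P(u) + Q(v) − 2, so its minimum is min P + min Q − 2.
P'(u) = 12(u - 1)(u + 2)(u + 4) vanishes at u ∈ {-4, -2, 1}; Q'(v) = 6v vanishes at v ∈ {0}.
Local minima of P (where P''>0): P(-4)=64, P(1)=-61. Local minima of Q: Q(0)=0.
So the global minimum of J is P(1) + Q(0) − 2 = -61 + 0 − 2 = -63, attained at (1, 0).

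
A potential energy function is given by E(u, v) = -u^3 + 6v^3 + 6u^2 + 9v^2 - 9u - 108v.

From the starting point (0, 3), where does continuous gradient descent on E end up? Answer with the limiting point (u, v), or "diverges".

E is separable, so gradient descent decouples: u follows -∂E/∂u, v follows -∂E/∂v.
∂E/∂u = -3(u - 3)(u - 1); at u=0 this is -9, so u increases.
∂E/∂v = 18(v - 2)(v + 3); at v=3 this is 108, so v decreases.
u converges to its nearest critical value 1 (a local min of the u-part); v converges to 2. The iterate converges to (1, 2).

(1, 2)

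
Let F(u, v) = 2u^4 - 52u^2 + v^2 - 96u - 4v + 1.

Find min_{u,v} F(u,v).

-707

F(u,v) separates as P(u) + Q(v) + 1, so its minimum is min P + min Q + 1.
P'(u) = 8(u - 4)(u + 1)(u + 3) vanishes at u ∈ {-3, -1, 4}; Q'(v) = 2v - 4 vanishes at v ∈ {2}.
Local minima of P (where P''>0): P(-3)=-18, P(4)=-704. Local minima of Q: Q(2)=-4.
So the global minimum of F is P(4) + Q(2) + 1 = -704 − 4 + 1 = -707, attained at (4, 2).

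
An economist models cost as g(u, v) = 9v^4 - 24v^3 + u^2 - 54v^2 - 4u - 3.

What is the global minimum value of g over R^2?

-412

g(u,v) separates as P(u) + Q(v) − 3, so its minimum is min P + min Q − 3.
P'(u) = 2u - 4 vanishes at u ∈ {2}; Q'(v) = 36v(v - 3)(v + 1) vanishes at v ∈ {-1, 0, 3}.
Local minima of P (where P''>0): P(2)=-4. Local minima of Q: Q(-1)=-21, Q(3)=-405.
So the global minimum of g is P(2) + Q(3) − 3 = -4 − 405 − 3 = -412, attained at (2, 3).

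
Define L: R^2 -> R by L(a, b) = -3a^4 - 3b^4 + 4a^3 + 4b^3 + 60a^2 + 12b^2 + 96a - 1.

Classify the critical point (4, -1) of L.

The mixed partial ∂²L/∂a∂b is 0, so the Hessian at any point is diag(L_aa, L_bb) = diag(12(-3a^2 + 2a + 10), 12(-3b^2 + 2b + 2)).
At (4, -1): H = diag(-360, -36).
Both eigenvalues are negative, so H is negative definite: a local maximum.

local maximum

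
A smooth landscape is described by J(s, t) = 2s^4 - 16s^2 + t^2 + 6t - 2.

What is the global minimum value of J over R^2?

-43

J(s,t) separates as P(s) + Q(t) − 2, so its minimum is min P + min Q − 2.
P'(s) = 8s(s - 2)(s + 2) vanishes at s ∈ {-2, 0, 2}; Q'(t) = 2(t + 3) vanishes at t ∈ {-3}.
Local minima of P (where P''>0): P(-2)=-32, P(2)=-32. Local minima of Q: Q(-3)=-9.
So the global minimum of J is P(-2) + Q(-3) − 2 = -32 − 9 − 2 = -43, attained at (-2, -3).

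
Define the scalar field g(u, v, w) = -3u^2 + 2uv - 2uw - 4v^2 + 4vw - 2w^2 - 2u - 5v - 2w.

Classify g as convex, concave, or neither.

concave

g is quadratic, so its Hessian is the constant matrix H = [[-6, 2, -2], [2, -8, 4], [-2, 4, -4]].
Leading principal minors: -6, 44, -80.
Signs alternate −, +, − ⇒ H ≺ 0 ⇒ concave.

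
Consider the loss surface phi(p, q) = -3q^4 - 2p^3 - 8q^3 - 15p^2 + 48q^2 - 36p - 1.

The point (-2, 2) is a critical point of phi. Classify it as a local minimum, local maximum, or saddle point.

The mixed partial ∂²phi/∂p∂q is 0, so the Hessian at any point is diag(phi_pp, phi_qq) = diag(-6(2p + 5), 12(-3q^2 - 4q + 8)).
At (-2, 2): H = diag(-6, -144).
Both eigenvalues are negative, so H is negative definite: a local maximum.

local maximum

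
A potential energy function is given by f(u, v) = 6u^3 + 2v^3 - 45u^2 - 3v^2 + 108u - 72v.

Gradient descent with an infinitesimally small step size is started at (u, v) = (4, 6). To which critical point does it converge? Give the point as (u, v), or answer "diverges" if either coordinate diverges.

f is separable, so gradient descent decouples: u follows -∂f/∂u, v follows -∂f/∂v.
∂f/∂u = 18(u - 3)(u - 2); at u=4 this is 36, so u decreases.
∂f/∂v = 6(v - 4)(v + 3); at v=6 this is 108, so v decreases.
u converges to its nearest critical value 3 (a local min of the u-part); v converges to 4. The iterate converges to (3, 4).

(3, 4)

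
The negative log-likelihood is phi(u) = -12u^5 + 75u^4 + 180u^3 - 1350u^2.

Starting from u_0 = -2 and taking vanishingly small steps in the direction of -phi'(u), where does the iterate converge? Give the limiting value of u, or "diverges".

phi'(u) = -60u(u - 5)(u - 3)(u + 3), so phi'(-2) = 4200.
Gradient descent moves in the -phi' direction, i.e. u is decreasing.
The nearest critical point in that direction is u = -3, where phi'' = 8640 > 0 (a local minimum). The iterate converges there.

-3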